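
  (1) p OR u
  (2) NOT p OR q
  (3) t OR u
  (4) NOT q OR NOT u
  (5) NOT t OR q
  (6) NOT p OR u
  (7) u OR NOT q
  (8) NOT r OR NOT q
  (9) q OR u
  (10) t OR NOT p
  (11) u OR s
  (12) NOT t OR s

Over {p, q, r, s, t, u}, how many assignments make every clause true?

There are 2^6 = 64 truth assignments over (p, q, r, s, t, u).
Split on r. With r = true, the clauses containing r are satisfied and NOT r drops from the rest; 2 of the 2^5 = 32 assignments to the other variables satisfy what remains.
With r = false, by the same count on the reduced clause set, 2 assignments work.
(One model: p=F, q=F, r=F, s=F, t=F, u=T.)
Total: 2 + 2 = 4.

4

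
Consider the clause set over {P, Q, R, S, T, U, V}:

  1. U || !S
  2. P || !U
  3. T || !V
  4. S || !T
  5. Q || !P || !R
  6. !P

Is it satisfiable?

Yes, satisfiable

(!P) alone gives P = false.
(!U) alone gives U = false.
(!S) alone gives S = false.
(!T) alone gives T = false.
(!V) alone gives V = false.
No clause remains; Q, R are free.
A satisfying assignment: P: false; Q: true; R: false; S: false; T: false; U: false; V: false.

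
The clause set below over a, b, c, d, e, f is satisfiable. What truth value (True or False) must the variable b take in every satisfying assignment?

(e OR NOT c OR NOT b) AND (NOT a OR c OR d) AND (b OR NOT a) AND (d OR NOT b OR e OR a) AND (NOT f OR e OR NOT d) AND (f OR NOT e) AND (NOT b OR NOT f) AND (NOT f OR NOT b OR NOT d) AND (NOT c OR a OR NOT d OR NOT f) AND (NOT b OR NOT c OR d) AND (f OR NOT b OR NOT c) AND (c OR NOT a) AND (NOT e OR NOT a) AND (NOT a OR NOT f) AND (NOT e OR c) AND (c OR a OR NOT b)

False

Suppose b = true.
Unit clause (NOT f) forces f = false.
Unit clause (NOT e) forces e = false.
Unit clause (NOT c) forces c = false.
Unit clause (NOT a) forces a = false.
Now (a) is unsatisfied and unit — conflict.
So every satisfying assignment has b = False.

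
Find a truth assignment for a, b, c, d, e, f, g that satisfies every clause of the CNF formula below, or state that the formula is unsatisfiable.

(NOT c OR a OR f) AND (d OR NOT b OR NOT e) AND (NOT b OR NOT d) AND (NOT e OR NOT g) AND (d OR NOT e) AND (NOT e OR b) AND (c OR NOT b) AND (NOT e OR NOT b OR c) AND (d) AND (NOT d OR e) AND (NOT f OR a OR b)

The clause (d) is unit, so d = true.
The clause (NOT b) is unit, so b = false.
The clause (NOT e) is unit, so e = false.
Now (e) is unsatisfied and unit — conflict.

UNSATISFIABLE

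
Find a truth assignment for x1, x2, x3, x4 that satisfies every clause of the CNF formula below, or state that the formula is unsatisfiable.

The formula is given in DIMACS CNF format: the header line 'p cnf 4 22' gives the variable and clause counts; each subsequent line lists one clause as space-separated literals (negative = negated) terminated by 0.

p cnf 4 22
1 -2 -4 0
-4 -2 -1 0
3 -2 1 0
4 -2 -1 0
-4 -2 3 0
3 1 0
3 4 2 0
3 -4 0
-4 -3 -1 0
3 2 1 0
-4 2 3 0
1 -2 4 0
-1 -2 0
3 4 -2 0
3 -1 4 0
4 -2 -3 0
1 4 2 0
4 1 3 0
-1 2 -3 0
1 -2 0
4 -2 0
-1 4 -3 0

Suppose x3 = True.
Suppose x4 = True.
From the singleton clause (¬x1), x1 = False.
From the singleton clause (¬x2), x2 = False.
All clauses are satisfied.

x1 ↦ False, x2 ↦ False, x3 ↦ True, x4 ↦ True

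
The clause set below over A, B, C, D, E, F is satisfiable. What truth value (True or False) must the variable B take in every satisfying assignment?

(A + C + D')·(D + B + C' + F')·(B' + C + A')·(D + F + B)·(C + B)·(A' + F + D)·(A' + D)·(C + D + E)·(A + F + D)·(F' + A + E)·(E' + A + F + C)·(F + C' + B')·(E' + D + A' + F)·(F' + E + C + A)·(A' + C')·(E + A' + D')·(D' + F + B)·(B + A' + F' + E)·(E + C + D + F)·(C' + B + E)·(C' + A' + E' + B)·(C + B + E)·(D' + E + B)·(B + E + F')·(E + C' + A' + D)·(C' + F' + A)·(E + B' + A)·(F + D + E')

True

Suppose B = 0.
(C) alone gives C = 1.
(A') alone gives A = 0.
(E) alone gives E = 1.
(F') alone gives F = 0.
(D) alone gives D = 1.
That conflicts with the unit clause (D').
So every satisfying assignment has B = True.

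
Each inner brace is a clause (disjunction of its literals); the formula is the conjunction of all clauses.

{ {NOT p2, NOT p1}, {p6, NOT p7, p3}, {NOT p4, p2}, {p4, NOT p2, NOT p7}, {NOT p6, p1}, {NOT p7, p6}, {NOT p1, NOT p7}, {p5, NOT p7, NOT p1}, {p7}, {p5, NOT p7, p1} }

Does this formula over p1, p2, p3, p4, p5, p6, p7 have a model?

Unsatisfiable

(p7) alone gives p7 = true.
(p6) alone gives p6 = true.
(p1) alone gives p1 = true.
That conflicts with the unit clause (NOT p1).
No assignment satisfies every clause.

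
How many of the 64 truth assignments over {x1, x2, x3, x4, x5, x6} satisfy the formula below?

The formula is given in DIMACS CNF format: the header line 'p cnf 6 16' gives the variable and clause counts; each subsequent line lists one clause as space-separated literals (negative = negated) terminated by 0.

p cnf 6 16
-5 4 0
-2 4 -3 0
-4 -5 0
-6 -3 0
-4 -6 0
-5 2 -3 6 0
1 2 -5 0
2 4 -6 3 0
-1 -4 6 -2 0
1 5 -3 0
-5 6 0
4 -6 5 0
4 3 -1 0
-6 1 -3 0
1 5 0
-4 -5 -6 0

There are 2^6 = 64 truth assignments over (x1, x2, x3, x4, x5, x6).
Split on x3. With x3 = True, the clauses containing x3 are satisfied and ¬x3 drops from the rest; 2 of the 2^5 = 32 assignments to the other variables satisfy what remains.
With x3 = False, by the same count on the reduced clause set, 1 assignment works.
Total: 2 + 1 = 3.

3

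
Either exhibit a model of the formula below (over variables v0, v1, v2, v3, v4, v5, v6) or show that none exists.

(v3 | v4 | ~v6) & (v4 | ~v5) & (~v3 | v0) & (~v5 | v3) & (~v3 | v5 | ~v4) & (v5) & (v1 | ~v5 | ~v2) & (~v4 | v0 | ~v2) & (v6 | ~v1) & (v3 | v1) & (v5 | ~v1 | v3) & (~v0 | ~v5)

UNSATISFIABLE

The clause (v5) is unit, so v5 = 1.
The clause (v4) is unit, so v4 = 1.
The clause (v3) is unit, so v3 = 1.
The clause (v0) is unit, so v0 = 1.
That conflicts with the unit clause (~v0).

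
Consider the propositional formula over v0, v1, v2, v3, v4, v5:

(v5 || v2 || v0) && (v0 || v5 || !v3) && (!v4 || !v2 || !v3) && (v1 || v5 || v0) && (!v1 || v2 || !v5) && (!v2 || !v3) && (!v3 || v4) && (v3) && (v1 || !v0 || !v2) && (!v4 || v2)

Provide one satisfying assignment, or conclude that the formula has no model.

Unit clause (v3) forces v3 = true.
Unit clause (!v2) forces v2 = false.
Unit clause (v4) forces v4 = true.
But (!v4) is also a unit clause — contradiction.

UNSATISFIABLE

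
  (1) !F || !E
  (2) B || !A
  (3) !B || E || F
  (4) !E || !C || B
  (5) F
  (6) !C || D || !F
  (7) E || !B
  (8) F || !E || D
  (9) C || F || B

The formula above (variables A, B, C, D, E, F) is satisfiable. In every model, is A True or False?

False

Suppose A = true.
(B) alone gives B = true.
(F) alone gives F = true.
(!E) alone gives E = false.
But (E) is also a unit clause — contradiction.
So every satisfying assignment has A = False.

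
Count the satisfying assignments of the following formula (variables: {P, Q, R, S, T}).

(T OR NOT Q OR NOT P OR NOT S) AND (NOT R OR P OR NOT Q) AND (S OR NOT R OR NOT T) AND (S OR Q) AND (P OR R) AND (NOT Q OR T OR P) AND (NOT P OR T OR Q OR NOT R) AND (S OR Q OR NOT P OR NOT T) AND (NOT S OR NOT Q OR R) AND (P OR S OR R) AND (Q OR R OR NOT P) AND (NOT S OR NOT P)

5

There are 2^5 = 32 truth assignments over (P, Q, R, S, T).
Split on R. With R = true, the clauses containing R are satisfied and NOT R drops from the rest; 3 of the 2^4 = 16 assignments to the other variables satisfy what remains.
With R = false, by the same count on the reduced clause set, 2 assignments work.
(One model: P=F, Q=F, R=T, S=T, T=F.)
Total: 3 + 2 = 5.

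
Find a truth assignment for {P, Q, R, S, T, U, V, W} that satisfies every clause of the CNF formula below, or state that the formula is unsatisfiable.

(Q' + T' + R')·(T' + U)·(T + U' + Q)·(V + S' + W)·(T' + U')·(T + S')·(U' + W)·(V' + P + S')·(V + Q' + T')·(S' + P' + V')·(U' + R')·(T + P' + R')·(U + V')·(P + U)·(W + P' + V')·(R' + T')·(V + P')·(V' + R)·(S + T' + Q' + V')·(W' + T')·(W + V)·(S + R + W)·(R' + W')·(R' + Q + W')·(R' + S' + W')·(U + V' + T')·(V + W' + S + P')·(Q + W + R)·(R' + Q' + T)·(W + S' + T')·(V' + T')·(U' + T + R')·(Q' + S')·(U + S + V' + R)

P ↦ 0; Q ↦ 1; R ↦ 0; S ↦ 0; T ↦ 0; U ↦ 1; V ↦ 0; W ↦ 1

Try T = 0.
The clause (S') is unit, so S = 0.
Try U = 1.
The clause (Q) is unit, so Q = 1.
The clause (W) is unit, so W = 1.
The clause (R') is unit, so R = 0.
The clause (V') is unit, so V = 0.
The clause (P') is unit, so P = 0.
This assignment satisfies each clause.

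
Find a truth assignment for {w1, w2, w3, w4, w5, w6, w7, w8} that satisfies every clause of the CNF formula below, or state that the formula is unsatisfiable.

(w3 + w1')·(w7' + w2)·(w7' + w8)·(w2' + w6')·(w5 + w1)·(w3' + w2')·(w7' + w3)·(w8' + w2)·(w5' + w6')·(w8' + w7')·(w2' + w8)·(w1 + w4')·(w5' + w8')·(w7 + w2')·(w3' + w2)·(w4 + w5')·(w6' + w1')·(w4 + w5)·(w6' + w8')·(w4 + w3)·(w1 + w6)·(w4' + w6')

UNSATISFIABLE

Branch on w3: set w3 = 1.
Unit clause (w2') forces w2 = 0.
That conflicts with the unit clause (w2).
So w3 must be the other value — set w3 = 0.
Unit clause (w1') forces w1 = 0.
Unit clause (w5) forces w5 = 1.
Unit clause (w7') forces w7 = 0.
Unit clause (w6') forces w6 = 0.
That conflicts with the unit clause (w6).
Neither w3 = 1 nor w3 = 0 works.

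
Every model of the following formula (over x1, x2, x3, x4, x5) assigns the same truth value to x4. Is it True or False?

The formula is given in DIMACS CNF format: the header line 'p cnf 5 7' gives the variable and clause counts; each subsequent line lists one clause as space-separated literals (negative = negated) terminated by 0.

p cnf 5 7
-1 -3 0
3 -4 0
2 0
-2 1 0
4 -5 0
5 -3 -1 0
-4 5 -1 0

False

Suppose x4 = True.
Unit clause (x3) forces x3 = True.
Unit clause (¬x1) forces x1 = False.
Unit clause (x2) forces x2 = True.
That conflicts with the unit clause (¬x2).
So every satisfying assignment has x4 = False.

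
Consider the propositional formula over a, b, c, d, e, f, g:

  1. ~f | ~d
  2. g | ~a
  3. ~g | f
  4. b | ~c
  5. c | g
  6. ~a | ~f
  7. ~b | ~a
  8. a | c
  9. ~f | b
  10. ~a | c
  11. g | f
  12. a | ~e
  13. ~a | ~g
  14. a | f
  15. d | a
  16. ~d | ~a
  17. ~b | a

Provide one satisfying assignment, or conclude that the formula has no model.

UNSATISFIABLE

Suppose f = 0.
Unit clause (~g) forces g = 0.
Now (g) is unsatisfied and unit — conflict.
That branch fails; take f = 1 instead.
Unit clause (~d) forces d = 0.
Unit clause (~a) forces a = 0.
Now (a) is unsatisfied and unit — conflict.
Both values of f lead to a conflict.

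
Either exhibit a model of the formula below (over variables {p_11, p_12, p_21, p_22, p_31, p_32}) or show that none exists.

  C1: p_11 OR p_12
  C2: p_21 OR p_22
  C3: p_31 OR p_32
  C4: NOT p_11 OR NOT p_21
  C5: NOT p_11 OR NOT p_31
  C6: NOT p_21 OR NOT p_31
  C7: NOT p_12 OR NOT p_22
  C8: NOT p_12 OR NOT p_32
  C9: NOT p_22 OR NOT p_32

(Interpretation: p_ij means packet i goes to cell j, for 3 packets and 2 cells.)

Case p_11 = true:
From the singleton clause (NOT p_21), p_21 = false.
From the singleton clause (p_22), p_22 = true.
From the singleton clause (NOT p_31), p_31 = false.
From the singleton clause (p_32), p_32 = true.
Now (NOT p_32) is unsatisfied and unit — conflict.
Undo p_11 and try p_11 = false.
From the singleton clause (p_12), p_12 = true.
From the singleton clause (NOT p_22), p_22 = false.
From the singleton clause (p_21), p_21 = true.
From the singleton clause (NOT p_31), p_31 = false.
From the singleton clause (p_32), p_32 = true.
Now (NOT p_32) is unsatisfied and unit — conflict.
Both values of p_11 lead to a conflict.

UNSATISFIABLE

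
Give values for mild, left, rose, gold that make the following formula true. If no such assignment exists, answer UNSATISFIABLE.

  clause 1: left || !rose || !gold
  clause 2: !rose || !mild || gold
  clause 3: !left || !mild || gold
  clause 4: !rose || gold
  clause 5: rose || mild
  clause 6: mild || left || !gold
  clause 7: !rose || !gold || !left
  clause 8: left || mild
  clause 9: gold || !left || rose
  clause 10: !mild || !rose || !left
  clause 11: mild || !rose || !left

Case rose = false:
From the singleton clause (mild), mild = true.
Case left = false:
Every clause is now satisfied; gold is unconstrained.

mild: true,  left: false,  rose: false,  gold: false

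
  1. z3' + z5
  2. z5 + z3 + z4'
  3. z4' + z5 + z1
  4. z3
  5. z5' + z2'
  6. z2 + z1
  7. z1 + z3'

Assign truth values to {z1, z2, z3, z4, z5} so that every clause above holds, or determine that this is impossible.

Unit clause (z3) forces z3 = 1.
Unit clause (z5) forces z5 = 1.
Unit clause (z2') forces z2 = 0.
Unit clause (z1) forces z1 = 1.
All clauses hold; z4 can take either value.

z1: 1,  z2: 0,  z3: 1,  z4: 1,  z5: 1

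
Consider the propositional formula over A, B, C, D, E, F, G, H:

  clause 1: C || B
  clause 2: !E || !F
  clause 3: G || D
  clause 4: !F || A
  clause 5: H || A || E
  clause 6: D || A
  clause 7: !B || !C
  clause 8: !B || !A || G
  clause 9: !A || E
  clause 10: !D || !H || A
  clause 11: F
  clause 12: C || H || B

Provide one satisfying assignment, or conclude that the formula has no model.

UNSATISFIABLE

(F) alone gives F = true.
(!E) alone gives E = false.
(A) alone gives A = true.
That conflicts with the unit clause (!A).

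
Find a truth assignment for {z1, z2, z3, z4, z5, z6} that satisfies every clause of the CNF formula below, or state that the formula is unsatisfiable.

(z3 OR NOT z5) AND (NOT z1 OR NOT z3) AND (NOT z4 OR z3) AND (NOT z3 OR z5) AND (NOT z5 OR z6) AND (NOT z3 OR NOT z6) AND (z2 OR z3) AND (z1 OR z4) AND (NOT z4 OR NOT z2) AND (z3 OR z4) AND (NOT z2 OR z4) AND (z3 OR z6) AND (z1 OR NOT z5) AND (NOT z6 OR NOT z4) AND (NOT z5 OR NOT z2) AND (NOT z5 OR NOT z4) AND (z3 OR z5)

Case z3 = true:
Unit clause (NOT z1) forces z1 = false.
Unit clause (z5) forces z5 = true.
But (NOT z5) is also a unit clause — contradiction.
So z3 must be the other value — set z3 = false.
Unit clause (NOT z5) forces z5 = false.
But (z5) is also a unit clause — contradiction.
Either choice for z3 ends in contradiction.

UNSATISFIABLE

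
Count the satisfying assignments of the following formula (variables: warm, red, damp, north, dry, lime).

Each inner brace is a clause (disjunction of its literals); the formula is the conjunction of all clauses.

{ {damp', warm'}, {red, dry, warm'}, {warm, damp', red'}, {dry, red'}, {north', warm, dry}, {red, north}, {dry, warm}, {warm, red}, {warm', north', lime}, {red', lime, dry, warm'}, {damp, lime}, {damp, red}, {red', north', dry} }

There are 2^6 = 64 truth assignments over (warm, red, damp, north, dry, lime).
Split on damp. With damp = 1, the clauses containing damp are satisfied and damp' drops from the rest; 0 of the 2^5 = 32 assignments to the other variables satisfy what remains.
With damp = 0, by the same count on the reduced clause set, 4 assignments work.
(One model: warm=F, red=T, damp=F, north=F, dry=T, lime=T.)
Total: 0 + 4 = 4.

4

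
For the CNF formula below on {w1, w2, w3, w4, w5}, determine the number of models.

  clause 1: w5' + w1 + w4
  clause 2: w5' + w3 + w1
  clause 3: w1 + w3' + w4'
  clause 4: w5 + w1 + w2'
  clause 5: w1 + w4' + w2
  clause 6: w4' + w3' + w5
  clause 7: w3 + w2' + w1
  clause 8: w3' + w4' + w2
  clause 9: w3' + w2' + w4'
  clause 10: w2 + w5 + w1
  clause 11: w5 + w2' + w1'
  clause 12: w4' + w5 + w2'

There are 2^5 = 32 truth assignments over (w1, w2, w3, w4, w5).
Split on w2. With w2 = 1, the clauses containing w2 are satisfied and w2' drops from the rest; 3 of the 2^4 = 16 assignments to the other variables satisfy what remains.
With w2 = 0, by the same count on the reduced clause set, 6 assignments work.
Total: 3 + 6 = 9.

9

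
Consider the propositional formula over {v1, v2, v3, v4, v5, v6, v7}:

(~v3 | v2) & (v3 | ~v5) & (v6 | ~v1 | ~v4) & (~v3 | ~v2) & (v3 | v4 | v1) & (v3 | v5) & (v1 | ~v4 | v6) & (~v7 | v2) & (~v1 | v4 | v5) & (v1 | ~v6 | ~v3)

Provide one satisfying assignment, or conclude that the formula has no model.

Case v3 = 0:
From the singleton clause (~v5), v5 = 0.
But (v5) is also a unit clause — contradiction.
So v3 must be the other value — set v3 = 1.
From the singleton clause (v2), v2 = 1.
But (~v2) is also a unit clause — contradiction.
Neither v3 = 1 nor v3 = 0 works.

UNSATISFIABLE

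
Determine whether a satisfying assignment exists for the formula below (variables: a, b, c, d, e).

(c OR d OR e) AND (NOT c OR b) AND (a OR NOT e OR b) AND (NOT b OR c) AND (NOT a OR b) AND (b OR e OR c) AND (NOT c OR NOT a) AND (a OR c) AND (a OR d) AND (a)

Unsatisfiable

The clause (a) is unit, so a = true.
The clause (b) is unit, so b = true.
The clause (c) is unit, so c = true.
That conflicts with the unit clause (NOT c).
No assignment satisfies every clause.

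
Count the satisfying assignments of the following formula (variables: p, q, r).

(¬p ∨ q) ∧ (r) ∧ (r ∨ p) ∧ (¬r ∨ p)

1

There are 2^3 = 8 truth assignments over (p, q, r).
Split on q. With q = True, the clauses containing q are satisfied and ¬q drops from the rest; 1 of the 2^2 = 4 assignments to the other variables satisfy what remains.
With q = False, by the same count on the reduced clause set, 0 assignments work.
(One model: p=T, q=T, r=T.)
Total: 1 + 0 = 1.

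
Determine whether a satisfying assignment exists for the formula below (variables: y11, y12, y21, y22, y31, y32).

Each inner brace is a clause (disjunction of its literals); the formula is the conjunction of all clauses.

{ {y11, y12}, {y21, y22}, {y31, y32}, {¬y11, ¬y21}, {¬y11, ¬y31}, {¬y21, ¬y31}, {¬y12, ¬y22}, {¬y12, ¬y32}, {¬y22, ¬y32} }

No

Try y11 = True.
From the singleton clause (¬y21), y21 = False.
From the singleton clause (y22), y22 = True.
From the singleton clause (¬y31), y31 = False.
From the singleton clause (y32), y32 = True.
But (¬y32) is also a unit clause — contradiction.
That branch fails; take y11 = False instead.
From the singleton clause (y12), y12 = True.
From the singleton clause (¬y22), y22 = False.
From the singleton clause (y21), y21 = True.
From the singleton clause (¬y31), y31 = False.
From the singleton clause (y32), y32 = True.
But (¬y32) is also a unit clause — contradiction.
Neither y11 = True nor y11 = False works.
No assignment satisfies every clause.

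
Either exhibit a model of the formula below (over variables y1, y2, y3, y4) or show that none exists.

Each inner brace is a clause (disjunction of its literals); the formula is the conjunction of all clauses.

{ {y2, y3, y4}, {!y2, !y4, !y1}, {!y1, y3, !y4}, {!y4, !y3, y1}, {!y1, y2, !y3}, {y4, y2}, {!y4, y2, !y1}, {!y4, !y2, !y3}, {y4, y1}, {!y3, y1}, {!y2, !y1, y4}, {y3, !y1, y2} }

y1: false; y2: true; y3: false; y4: true

Branch on y4: set y4 = true.
Branch on y2: set y2 = true.
Unit clause (!y1) forces y1 = false.
Unit clause (!y3) forces y3 = false.
All clauses are satisfied.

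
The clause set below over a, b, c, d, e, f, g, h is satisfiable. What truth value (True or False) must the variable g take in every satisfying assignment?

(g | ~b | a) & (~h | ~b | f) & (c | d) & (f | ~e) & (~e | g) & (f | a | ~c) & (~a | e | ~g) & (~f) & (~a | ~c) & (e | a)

False

Suppose g = 1.
(~f) alone gives f = 0.
(~e) alone gives e = 0.
(~a) alone gives a = 0.
That conflicts with the unit clause (a).
So every satisfying assignment has g = False.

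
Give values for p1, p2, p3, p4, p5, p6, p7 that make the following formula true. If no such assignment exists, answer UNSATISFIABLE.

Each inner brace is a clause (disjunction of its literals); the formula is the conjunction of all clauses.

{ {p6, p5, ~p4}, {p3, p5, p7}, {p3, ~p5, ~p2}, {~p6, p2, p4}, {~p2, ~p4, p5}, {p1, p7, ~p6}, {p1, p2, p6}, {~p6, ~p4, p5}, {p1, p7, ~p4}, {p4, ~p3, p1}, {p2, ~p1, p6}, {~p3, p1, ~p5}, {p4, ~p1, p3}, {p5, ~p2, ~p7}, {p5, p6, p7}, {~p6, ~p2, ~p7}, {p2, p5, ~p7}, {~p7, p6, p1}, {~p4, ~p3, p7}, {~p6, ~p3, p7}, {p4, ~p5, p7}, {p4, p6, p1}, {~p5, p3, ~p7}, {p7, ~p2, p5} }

Try p6 = 0.
Try p5 = 1.
Try p3 = 1.
Unit clause (p1) forces p1 = 1.
Unit clause (p2) forces p2 = 1.
Try p4 = 1.
Unit clause (p7) forces p7 = 1.
Every clause now holds.

p1=1, p2=1, p3=1, p4=1, p5=1, p6=0, p7=1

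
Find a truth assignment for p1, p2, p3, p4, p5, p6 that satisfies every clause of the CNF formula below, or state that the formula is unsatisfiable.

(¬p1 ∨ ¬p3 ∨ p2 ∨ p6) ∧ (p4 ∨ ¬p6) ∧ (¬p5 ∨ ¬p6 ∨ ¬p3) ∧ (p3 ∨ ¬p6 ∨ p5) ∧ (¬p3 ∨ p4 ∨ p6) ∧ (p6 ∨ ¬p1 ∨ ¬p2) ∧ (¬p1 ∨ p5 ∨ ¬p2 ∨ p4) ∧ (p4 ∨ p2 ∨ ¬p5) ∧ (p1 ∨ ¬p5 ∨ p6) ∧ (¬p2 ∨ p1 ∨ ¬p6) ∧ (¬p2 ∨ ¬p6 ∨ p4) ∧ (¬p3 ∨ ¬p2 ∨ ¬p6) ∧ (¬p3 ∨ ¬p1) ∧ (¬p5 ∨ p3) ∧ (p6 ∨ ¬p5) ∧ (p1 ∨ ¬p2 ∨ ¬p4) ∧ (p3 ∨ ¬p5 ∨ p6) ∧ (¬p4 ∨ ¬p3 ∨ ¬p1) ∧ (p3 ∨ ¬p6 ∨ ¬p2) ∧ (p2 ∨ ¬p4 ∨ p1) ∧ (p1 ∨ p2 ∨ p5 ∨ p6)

Case p4 = False:
(¬p6) alone gives p6 = False.
(¬p3) alone gives p3 = False.
(¬p5) alone gives p5 = False.
Case p1 = True:
(¬p2) alone gives p2 = False.
Every clause now holds.

p1 ↦ True, p2 ↦ False, p3 ↦ False, p4 ↦ False, p5 ↦ False, p6 ↦ False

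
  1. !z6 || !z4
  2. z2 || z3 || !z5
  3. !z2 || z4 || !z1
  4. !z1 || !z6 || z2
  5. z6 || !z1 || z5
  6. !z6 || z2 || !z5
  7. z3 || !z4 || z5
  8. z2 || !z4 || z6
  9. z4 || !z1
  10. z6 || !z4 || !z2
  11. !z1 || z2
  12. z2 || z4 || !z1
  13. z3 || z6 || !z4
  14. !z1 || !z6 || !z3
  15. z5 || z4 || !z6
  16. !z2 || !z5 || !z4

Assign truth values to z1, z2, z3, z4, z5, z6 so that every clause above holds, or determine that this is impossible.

z1=false; z2=true; z3=true; z4=false; z5=true; z6=true

Case z6 = true:
The clause (!z4) is unit, so z4 = false.
The clause (!z1) is unit, so z1 = false.
The clause (z5) is unit, so z5 = true.
The clause (z2) is unit, so z2 = true.
All clauses hold; z3 can take either value.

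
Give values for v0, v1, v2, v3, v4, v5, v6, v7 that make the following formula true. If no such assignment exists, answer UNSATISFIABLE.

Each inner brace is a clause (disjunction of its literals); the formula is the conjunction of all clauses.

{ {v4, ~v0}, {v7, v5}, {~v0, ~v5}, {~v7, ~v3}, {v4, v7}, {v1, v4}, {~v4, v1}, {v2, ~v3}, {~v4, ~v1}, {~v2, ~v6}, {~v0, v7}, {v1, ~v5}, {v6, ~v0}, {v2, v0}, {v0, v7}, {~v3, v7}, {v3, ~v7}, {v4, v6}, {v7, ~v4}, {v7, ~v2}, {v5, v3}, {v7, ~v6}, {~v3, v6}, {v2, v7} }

Try v4 = 1.
The clause (v1) is unit, so v1 = 1.
Now (~v1) is unsatisfied and unit — conflict.
So v4 must be the other value — set v4 = 0.
The clause (~v0) is unit, so v0 = 0.
The clause (v7) is unit, so v7 = 1.
The clause (~v3) is unit, so v3 = 0.
Now (v3) is unsatisfied and unit — conflict.
Either choice for v4 ends in contradiction.

UNSATISFIABLE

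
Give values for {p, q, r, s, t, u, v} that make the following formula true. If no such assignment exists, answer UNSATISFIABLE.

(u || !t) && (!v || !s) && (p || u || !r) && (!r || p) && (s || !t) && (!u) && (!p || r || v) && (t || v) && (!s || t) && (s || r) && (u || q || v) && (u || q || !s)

The clause (!u) is unit, so u = false.
The clause (!t) is unit, so t = false.
The clause (v) is unit, so v = true.
The clause (!s) is unit, so s = false.
The clause (r) is unit, so r = true.
The clause (p) is unit, so p = true.
No clause remains; q is free.

p=true,  q=false,  r=true,  s=false,  t=false,  u=false,  v=true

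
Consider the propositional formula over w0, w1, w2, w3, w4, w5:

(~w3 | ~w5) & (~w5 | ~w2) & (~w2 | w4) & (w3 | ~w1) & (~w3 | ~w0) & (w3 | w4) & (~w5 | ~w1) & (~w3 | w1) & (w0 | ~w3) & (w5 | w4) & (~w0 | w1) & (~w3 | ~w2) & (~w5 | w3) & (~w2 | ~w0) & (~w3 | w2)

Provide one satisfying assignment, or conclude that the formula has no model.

Suppose w3 = 0.
The clause (~w1) is unit, so w1 = 0.
The clause (w4) is unit, so w4 = 1.
The clause (~w0) is unit, so w0 = 0.
The clause (~w5) is unit, so w5 = 0.
All clauses hold; w2 can take either value.

w0=0; w1=0; w2=1; w3=0; w4=1; w5=0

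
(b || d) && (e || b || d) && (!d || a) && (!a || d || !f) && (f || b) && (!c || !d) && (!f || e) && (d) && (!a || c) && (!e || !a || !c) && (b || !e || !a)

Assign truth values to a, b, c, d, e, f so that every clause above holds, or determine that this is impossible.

UNSATISFIABLE

(d) alone gives d = true.
(a) alone gives a = true.
(!c) alone gives c = false.
Now (c) is unsatisfied and unit — conflict.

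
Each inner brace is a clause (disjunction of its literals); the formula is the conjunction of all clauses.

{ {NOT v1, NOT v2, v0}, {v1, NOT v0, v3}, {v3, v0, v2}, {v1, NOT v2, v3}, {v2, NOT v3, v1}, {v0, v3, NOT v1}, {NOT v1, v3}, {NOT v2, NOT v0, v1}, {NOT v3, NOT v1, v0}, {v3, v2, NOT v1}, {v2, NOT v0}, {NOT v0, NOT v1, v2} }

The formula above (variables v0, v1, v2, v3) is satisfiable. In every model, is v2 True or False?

True

Suppose v2 = false.
(NOT v0) alone gives v0 = false.
(v3) alone gives v3 = true.
(v1) alone gives v1 = true.
But (NOT v1) is also a unit clause — contradiction.
So every satisfying assignment has v2 = True.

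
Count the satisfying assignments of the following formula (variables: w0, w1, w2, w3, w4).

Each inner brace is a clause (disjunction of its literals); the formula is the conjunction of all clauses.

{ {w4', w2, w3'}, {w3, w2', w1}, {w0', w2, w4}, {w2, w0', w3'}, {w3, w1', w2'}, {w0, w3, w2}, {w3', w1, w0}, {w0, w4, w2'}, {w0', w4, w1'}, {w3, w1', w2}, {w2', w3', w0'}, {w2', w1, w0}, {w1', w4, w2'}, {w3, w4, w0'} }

3

There are 2^5 = 32 truth assignments over (w0, w1, w2, w3, w4).
Split on w2. With w2 = 1, the clauses containing w2 are satisfied and w2' drops from the rest; 1 of the 2^4 = 16 assignments to the other variables satisfy what remains.
With w2 = 0, by the same count on the reduced clause set, 2 assignments work.
Total: 1 + 2 = 3.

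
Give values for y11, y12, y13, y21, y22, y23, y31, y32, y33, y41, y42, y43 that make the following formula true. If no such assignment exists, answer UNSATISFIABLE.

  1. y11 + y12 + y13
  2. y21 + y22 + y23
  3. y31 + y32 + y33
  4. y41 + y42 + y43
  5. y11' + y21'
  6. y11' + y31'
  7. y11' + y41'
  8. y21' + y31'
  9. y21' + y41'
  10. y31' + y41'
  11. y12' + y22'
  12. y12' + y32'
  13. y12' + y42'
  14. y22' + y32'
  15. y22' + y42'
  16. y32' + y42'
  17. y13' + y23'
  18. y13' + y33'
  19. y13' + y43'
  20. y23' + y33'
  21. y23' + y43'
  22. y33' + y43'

UNSATISFIABLE

Suppose y11 = 0.
Suppose y12 = 1.
From the singleton clause (y22'), y22 = 0.
From the singleton clause (y32'), y32 = 0.
From the singleton clause (y42'), y42 = 0.
Suppose y21 = 1.
From the singleton clause (y31'), y31 = 0.
From the singleton clause (y33), y33 = 1.
From the singleton clause (y41'), y41 = 0.
From the singleton clause (y43), y43 = 1.
That conflicts with the unit clause (y43').
So y21 must be the other value — set y21 = 0.
From the singleton clause (y23), y23 = 1.
From the singleton clause (y13'), y13 = 0.
From the singleton clause (y33'), y33 = 0.
From the singleton clause (y31), y31 = 1.
From the singleton clause (y41'), y41 = 0.
From the singleton clause (y43), y43 = 1.
That conflicts with the unit clause (y43').
Neither y21 = 1 nor y21 = 0 works.
So y12 must be the other value — set y12 = 0.
From the singleton clause (y13), y13 = 1.
From the singleton clause (y23'), y23 = 0.
From the singleton clause (y33'), y33 = 0.
From the singleton clause (y43'), y43 = 0.
Suppose y21 = 1.
From the singleton clause (y31'), y31 = 0.
From the singleton clause (y32), y32 = 1.
From the singleton clause (y41'), y41 = 0.
From the singleton clause (y42), y42 = 1.
That conflicts with the unit clause (y42').
So y21 must be the other value — set y21 = 0.
From the singleton clause (y22), y22 = 1.
From the singleton clause (y32'), y32 = 0.
From the singleton clause (y31), y31 = 1.
From the singleton clause (y41'), y41 = 0.
From the singleton clause (y42), y42 = 1.
That conflicts with the unit clause (y42').
Neither y21 = 1 nor y21 = 0 works.
Neither y12 = 1 nor y12 = 0 works.
So y11 must be the other value — set y11 = 1.
From the singleton clause (y21'), y21 = 0.
From the singleton clause (y31'), y31 = 0.
From the singleton clause (y41'), y41 = 0.
Suppose y22 = 1.
From the singleton clause (y12'), y12 = 0.
From the singleton clause (y32'), y32 = 0.
From the singleton clause (y33), y33 = 1.
From the singleton clause (y42'), y42 = 0.
From the singleton clause (y43), y43 = 1.
That conflicts with the unit clause (y43').
So y22 must be the other value — set y22 = 0.
From the singleton clause (y23), y23 = 1.
From the singleton clause (y13'), y13 = 0.
From the singleton clause (y33'), y33 = 0.
From the singleton clause (y32), y32 = 1.
From the singleton clause (y12'), y12 = 0.
From the singleton clause (y42'), y42 = 0.
From the singleton clause (y43), y43 = 1.
That conflicts with the unit clause (y43').
Neither y22 = 1 nor y22 = 0 works.
Neither y11 = 1 nor y11 = 0 works.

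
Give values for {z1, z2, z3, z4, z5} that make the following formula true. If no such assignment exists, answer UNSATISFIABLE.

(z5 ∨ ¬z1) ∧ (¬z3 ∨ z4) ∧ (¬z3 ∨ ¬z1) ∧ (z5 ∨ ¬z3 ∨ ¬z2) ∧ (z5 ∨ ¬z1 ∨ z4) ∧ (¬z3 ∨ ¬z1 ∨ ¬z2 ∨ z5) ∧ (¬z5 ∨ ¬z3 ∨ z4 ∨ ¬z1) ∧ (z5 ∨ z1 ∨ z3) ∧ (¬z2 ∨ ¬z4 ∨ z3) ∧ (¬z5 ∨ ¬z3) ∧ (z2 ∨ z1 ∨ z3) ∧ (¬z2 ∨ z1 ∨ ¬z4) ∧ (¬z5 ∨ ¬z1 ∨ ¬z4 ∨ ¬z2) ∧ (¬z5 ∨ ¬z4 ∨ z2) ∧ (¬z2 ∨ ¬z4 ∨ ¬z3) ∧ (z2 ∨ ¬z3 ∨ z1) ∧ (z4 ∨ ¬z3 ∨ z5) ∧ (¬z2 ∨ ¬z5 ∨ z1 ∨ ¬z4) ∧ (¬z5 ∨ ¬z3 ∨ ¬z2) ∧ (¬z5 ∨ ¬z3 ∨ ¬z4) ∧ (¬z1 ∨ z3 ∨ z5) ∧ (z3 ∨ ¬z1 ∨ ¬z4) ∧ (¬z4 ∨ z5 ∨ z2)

Branch on z5: set z5 = True.
The clause (¬z3) is unit, so z3 = False.
Branch on z2: set z2 = True.
The clause (¬z4) is unit, so z4 = False.
All clauses hold; z1 can take either value.

z1: False,  z2: True,  z3: False,  z4: False,  z5: True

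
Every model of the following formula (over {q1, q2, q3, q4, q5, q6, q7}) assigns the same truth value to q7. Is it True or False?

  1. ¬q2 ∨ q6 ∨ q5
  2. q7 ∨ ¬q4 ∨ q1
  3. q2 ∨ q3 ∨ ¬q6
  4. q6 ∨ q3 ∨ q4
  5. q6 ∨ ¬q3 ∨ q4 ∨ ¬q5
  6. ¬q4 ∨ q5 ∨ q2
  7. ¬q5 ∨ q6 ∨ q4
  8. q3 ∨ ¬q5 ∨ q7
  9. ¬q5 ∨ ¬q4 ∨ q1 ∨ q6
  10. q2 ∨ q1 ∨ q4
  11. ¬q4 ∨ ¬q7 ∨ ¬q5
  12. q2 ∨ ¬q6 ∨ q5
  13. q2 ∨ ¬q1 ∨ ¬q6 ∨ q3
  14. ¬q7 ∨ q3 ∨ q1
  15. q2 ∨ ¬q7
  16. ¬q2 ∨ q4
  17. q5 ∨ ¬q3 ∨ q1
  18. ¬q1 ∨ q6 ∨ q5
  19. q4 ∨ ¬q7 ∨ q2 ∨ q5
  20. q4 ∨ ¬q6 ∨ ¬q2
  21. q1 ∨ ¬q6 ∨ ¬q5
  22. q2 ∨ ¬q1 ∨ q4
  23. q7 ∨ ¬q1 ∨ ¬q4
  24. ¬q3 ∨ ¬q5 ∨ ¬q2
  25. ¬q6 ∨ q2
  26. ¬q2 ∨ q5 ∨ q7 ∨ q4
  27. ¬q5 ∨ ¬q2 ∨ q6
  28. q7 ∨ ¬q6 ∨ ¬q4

True

Suppose q7 = False.
Case q4 = False:
Unit clause (¬q2) forces q2 = False.
Unit clause (q1) forces q1 = True.
That conflicts with the unit clause (¬q1).
Backtrack on q4: now try q4 = True.
Unit clause (q1) forces q1 = True.
That conflicts with the unit clause (¬q1).
Neither q4 = True nor q4 = False works.
So every satisfying assignment has q7 = True.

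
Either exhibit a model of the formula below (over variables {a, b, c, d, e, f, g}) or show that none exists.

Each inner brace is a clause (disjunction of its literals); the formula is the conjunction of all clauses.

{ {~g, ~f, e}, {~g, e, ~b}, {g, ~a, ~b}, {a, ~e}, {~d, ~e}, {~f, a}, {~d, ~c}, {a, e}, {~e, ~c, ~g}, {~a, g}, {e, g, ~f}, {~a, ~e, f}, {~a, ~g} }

UNSATISFIABLE

Branch on a: set a = 1.
The clause (g) is unit, so g = 1.
Now (~g) is unsatisfied and unit — conflict.
Backtrack on a: now try a = 0.
The clause (~e) is unit, so e = 0.
Now (e) is unsatisfied and unit — conflict.
Both values of a lead to a conflict.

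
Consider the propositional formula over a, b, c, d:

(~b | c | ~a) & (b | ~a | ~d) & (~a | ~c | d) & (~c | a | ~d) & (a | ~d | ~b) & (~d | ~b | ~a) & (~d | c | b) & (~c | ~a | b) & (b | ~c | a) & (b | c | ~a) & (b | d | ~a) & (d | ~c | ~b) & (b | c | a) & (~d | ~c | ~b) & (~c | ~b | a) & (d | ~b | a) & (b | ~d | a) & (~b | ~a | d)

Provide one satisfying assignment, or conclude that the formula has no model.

Try b = 0.
Try a = 0.
The clause (~c) is unit, so c = 0.
But (c) is also a unit clause — contradiction.
So a must be the other value — set a = 1.
The clause (~d) is unit, so d = 0.
But (d) is also a unit clause — contradiction.
Both values of a lead to a conflict.
So b must be the other value — set b = 1.
Try c = 1.
The clause (d) is unit, so d = 1.
But (~d) is also a unit clause — contradiction.
So c must be the other value — set c = 0.
The clause (~a) is unit, so a = 0.
The clause (~d) is unit, so d = 0.
But (d) is also a unit clause — contradiction.
Both values of c lead to a conflict.
Both values of b lead to a conflict.

UNSATISFIABLE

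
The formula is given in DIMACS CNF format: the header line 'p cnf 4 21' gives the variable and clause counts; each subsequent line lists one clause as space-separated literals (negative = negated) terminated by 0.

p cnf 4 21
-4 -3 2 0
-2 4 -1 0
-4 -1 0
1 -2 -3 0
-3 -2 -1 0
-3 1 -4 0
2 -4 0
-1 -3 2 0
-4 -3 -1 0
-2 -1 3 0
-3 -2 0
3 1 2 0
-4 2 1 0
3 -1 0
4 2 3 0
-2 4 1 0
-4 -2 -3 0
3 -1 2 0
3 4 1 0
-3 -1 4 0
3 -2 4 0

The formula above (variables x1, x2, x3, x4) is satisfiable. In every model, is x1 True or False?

Suppose x1 = True.
From the singleton clause (¬x4), x4 = False.
From the singleton clause (¬x2), x2 = False.
From the singleton clause (¬x3), x3 = False.
That conflicts with the unit clause (x3).
So every satisfying assignment has x1 = False.

False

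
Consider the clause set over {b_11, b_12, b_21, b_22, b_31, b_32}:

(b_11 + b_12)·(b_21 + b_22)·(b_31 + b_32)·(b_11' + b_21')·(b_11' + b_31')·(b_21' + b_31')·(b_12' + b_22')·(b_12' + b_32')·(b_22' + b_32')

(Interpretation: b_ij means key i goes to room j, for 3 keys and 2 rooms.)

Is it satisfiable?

Case b_11 = 1:
From the singleton clause (b_21'), b_21 = 0.
From the singleton clause (b_22), b_22 = 1.
From the singleton clause (b_31'), b_31 = 0.
From the singleton clause (b_32), b_32 = 1.
Now (b_32') is unsatisfied and unit — conflict.
Undo b_11 and try b_11 = 0.
From the singleton clause (b_12), b_12 = 1.
From the singleton clause (b_22'), b_22 = 0.
From the singleton clause (b_21), b_21 = 1.
From the singleton clause (b_31'), b_31 = 0.
From the singleton clause (b_32), b_32 = 1.
Now (b_32') is unsatisfied and unit — conflict.
Both values of b_11 lead to a conflict.
No assignment satisfies every clause.

No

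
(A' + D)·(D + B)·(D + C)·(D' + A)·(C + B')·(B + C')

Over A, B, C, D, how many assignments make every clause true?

3

There are 2^4 = 16 truth assignments over (A, B, C, D).
Check each against the 6 clauses (columns in the order A, B, C, D):
  F F F F  ✗ fails (D + B)
  F F F T  ✗ fails (D' + A)
  F F T F  ✗ fails (D + B)
  F F T T  ✗ fails (D' + A)
  F T F F  ✗ fails (D + C)
  F T F T  ✗ fails (D' + A)
  F T T F  ✓ satisfies all
  F T T T  ✗ fails (D' + A)
  T F F F  ✗ fails (A' + D)
  T F F T  ✓ satisfies all
  T F T F  ✗ fails (A' + D)
  T F T T  ✗ fails (B + C')
  T T F F  ✗ fails (A' + D)
  T T F T  ✗ fails (C + B')
  T T T F  ✗ fails (A' + D)
  T T T T  ✓ satisfies all
3 of the 16 rows are models.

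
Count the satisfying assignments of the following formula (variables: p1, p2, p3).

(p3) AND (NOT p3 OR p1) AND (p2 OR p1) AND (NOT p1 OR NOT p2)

1

There are 2^3 = 8 truth assignments over (p1, p2, p3).
Check each against the 4 clauses (columns in the order p1, p2, p3):
  F F F  ✗ fails (p3)
  F F T  ✗ fails (NOT p3 OR p1)
  F T F  ✗ fails (p3)
  F T T  ✗ fails (NOT p3 OR p1)
  T F F  ✗ fails (p3)
  T F T  ✓ satisfies all
  T T F  ✗ fails (p3)
  T T T  ✗ fails (NOT p1 OR NOT p2)
1 of the 8 rows is a model.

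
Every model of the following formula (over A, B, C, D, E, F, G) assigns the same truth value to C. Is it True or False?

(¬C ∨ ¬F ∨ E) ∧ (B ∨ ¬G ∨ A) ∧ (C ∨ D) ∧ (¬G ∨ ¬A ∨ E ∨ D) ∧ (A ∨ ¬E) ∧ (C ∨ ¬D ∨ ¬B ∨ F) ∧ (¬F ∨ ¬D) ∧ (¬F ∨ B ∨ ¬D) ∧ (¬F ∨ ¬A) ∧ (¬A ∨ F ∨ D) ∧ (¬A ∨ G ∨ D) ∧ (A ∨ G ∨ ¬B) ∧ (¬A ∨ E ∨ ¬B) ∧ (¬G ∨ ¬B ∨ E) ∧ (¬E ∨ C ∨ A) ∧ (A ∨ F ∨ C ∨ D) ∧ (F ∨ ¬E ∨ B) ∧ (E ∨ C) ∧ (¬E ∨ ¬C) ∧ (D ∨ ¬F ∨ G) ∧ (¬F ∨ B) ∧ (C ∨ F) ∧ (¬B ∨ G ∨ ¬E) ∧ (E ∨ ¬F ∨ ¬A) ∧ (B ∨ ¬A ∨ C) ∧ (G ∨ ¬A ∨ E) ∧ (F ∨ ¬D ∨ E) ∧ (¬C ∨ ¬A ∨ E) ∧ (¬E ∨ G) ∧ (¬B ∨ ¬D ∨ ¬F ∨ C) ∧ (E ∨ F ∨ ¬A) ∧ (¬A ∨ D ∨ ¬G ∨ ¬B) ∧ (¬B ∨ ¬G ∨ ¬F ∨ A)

Suppose C = False.
The clause (D) is unit, so D = True.
The clause (¬F) is unit, so F = False.
Now (F) is unsatisfied and unit — conflict.
So every satisfying assignment has C = True.

True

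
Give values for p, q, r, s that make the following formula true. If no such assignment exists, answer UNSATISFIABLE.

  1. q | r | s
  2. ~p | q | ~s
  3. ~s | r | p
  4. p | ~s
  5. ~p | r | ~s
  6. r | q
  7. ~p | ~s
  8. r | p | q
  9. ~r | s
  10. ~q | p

Case p = 1:
Unit clause (~s) forces s = 0.
Unit clause (~r) forces r = 0.
Unit clause (q) forces q = 1.
Every clause now holds.

p: 1; q: 1; r: 0; s: 0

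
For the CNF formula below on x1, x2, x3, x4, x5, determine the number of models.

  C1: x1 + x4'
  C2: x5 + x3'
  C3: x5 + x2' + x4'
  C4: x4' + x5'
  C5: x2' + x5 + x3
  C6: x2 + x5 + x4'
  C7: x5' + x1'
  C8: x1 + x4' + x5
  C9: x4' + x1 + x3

There are 2^5 = 32 truth assignments over (x1, x2, x3, x4, x5).
Split on x5. With x5 = 1, the clauses containing x5 are satisfied and x5' drops from the rest; 4 of the 2^4 = 16 assignments to the other variables satisfy what remains.
With x5 = 0, by the same count on the reduced clause set, 2 assignments work.
Total: 4 + 2 = 6.

6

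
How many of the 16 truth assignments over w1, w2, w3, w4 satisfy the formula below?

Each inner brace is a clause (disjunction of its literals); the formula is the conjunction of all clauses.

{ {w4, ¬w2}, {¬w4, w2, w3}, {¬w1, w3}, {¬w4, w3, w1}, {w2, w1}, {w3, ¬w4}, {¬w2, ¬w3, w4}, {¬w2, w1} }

3

There are 2^4 = 16 truth assignments over (w1, w2, w3, w4).
Check each against the 8 clauses (columns in the order w1, w2, w3, w4):
  F F F F  ✗ fails (w2 ∨ w1)
  F F F T  ✗ fails (¬w4 ∨ w2 ∨ w3)
  F F T F  ✗ fails (w2 ∨ w1)
  F F T T  ✗ fails (w2 ∨ w1)
  F T F F  ✗ fails (w4 ∨ ¬w2)
  F T F T  ✗ fails (¬w4 ∨ w3 ∨ w1)
  F T T F  ✗ fails (w4 ∨ ¬w2)
  F T T T  ✗ fails (¬w2 ∨ w1)
  T F F F  ✗ fails (¬w1 ∨ w3)
  T F F T  ✗ fails (¬w4 ∨ w2 ∨ w3)
  T F T F  ✓ satisfies all
  T F T T  ✓ satisfies all
  T T F F  ✗ fails (w4 ∨ ¬w2)
  T T F T  ✗ fails (¬w1 ∨ w3)
  T T T F  ✗ fails (w4 ∨ ¬w2)
  T T T T  ✓ satisfies all
3 of the 16 rows are models.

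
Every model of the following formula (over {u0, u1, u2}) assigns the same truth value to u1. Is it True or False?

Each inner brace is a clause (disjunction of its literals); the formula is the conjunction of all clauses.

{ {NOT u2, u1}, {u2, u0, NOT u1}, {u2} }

Suppose u1 = false.
(NOT u2) alone gives u2 = false.
Now (u2) is unsatisfied and unit — conflict.
So every satisfying assignment has u1 = True.

True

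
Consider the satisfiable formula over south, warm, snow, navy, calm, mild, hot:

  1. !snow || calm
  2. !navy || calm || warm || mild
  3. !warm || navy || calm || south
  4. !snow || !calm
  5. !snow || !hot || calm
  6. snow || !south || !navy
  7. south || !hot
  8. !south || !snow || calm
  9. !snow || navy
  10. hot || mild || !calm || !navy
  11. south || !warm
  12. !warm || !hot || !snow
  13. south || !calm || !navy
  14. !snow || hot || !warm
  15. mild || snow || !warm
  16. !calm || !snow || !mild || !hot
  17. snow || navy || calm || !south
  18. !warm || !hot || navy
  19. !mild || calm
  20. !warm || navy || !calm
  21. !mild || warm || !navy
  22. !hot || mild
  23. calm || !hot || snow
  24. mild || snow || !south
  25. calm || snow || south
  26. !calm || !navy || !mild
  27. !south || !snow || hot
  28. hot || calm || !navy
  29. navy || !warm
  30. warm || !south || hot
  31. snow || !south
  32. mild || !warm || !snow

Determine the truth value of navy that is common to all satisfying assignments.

False

Suppose navy = true.
Case snow = false:
(!south) alone gives south = false.
(!hot) alone gives hot = false.
(!warm) alone gives warm = false.
(!calm) alone gives calm = false.
That conflicts with the unit clause (calm).
That branch fails; take snow = true instead.
(calm) alone gives calm = true.
That conflicts with the unit clause (!calm).
Either choice for snow ends in contradiction.
So every satisfying assignment has navy = False.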